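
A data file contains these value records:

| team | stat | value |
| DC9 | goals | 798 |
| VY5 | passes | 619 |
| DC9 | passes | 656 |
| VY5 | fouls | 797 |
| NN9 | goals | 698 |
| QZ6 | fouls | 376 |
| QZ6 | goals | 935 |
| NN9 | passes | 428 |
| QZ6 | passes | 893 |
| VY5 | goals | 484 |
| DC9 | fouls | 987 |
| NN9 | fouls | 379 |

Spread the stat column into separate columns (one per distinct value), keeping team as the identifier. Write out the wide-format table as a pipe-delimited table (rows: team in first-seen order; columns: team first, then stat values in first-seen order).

Columns: team plus the 3 distinct stat values (goals, passes, fouls).
For example, row DC9 column goals takes value=798 from the long row (DC9, goals).

| team | goals | passes | fouls |
| DC9 | 798 | 656 | 987 |
| VY5 | 484 | 619 | 797 |
| NN9 | 698 | 428 | 379 |
| QZ6 | 935 | 893 | 376 |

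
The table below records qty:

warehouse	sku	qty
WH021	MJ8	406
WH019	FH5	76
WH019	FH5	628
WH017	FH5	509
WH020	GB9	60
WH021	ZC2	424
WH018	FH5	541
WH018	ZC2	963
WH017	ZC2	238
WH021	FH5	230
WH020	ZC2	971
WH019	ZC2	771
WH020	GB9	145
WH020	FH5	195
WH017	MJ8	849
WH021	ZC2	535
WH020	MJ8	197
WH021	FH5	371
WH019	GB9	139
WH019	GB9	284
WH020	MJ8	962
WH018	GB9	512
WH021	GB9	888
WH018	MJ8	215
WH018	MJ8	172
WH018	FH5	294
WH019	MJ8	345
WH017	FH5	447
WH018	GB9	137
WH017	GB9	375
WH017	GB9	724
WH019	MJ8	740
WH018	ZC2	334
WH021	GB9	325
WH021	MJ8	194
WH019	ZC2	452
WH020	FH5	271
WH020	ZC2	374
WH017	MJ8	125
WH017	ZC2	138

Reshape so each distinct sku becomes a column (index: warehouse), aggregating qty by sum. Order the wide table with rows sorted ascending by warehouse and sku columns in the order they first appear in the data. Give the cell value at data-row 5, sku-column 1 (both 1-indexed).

With rows sorted ascending by warehouse, row 5 is warehouse=WH021. sku columns in first-appearance order: MJ8, FH5, GB9, ZC2; column 1 is MJ8.
Long rows with warehouse=WH021, sku=MJ8: 406 + 194 = 600.

600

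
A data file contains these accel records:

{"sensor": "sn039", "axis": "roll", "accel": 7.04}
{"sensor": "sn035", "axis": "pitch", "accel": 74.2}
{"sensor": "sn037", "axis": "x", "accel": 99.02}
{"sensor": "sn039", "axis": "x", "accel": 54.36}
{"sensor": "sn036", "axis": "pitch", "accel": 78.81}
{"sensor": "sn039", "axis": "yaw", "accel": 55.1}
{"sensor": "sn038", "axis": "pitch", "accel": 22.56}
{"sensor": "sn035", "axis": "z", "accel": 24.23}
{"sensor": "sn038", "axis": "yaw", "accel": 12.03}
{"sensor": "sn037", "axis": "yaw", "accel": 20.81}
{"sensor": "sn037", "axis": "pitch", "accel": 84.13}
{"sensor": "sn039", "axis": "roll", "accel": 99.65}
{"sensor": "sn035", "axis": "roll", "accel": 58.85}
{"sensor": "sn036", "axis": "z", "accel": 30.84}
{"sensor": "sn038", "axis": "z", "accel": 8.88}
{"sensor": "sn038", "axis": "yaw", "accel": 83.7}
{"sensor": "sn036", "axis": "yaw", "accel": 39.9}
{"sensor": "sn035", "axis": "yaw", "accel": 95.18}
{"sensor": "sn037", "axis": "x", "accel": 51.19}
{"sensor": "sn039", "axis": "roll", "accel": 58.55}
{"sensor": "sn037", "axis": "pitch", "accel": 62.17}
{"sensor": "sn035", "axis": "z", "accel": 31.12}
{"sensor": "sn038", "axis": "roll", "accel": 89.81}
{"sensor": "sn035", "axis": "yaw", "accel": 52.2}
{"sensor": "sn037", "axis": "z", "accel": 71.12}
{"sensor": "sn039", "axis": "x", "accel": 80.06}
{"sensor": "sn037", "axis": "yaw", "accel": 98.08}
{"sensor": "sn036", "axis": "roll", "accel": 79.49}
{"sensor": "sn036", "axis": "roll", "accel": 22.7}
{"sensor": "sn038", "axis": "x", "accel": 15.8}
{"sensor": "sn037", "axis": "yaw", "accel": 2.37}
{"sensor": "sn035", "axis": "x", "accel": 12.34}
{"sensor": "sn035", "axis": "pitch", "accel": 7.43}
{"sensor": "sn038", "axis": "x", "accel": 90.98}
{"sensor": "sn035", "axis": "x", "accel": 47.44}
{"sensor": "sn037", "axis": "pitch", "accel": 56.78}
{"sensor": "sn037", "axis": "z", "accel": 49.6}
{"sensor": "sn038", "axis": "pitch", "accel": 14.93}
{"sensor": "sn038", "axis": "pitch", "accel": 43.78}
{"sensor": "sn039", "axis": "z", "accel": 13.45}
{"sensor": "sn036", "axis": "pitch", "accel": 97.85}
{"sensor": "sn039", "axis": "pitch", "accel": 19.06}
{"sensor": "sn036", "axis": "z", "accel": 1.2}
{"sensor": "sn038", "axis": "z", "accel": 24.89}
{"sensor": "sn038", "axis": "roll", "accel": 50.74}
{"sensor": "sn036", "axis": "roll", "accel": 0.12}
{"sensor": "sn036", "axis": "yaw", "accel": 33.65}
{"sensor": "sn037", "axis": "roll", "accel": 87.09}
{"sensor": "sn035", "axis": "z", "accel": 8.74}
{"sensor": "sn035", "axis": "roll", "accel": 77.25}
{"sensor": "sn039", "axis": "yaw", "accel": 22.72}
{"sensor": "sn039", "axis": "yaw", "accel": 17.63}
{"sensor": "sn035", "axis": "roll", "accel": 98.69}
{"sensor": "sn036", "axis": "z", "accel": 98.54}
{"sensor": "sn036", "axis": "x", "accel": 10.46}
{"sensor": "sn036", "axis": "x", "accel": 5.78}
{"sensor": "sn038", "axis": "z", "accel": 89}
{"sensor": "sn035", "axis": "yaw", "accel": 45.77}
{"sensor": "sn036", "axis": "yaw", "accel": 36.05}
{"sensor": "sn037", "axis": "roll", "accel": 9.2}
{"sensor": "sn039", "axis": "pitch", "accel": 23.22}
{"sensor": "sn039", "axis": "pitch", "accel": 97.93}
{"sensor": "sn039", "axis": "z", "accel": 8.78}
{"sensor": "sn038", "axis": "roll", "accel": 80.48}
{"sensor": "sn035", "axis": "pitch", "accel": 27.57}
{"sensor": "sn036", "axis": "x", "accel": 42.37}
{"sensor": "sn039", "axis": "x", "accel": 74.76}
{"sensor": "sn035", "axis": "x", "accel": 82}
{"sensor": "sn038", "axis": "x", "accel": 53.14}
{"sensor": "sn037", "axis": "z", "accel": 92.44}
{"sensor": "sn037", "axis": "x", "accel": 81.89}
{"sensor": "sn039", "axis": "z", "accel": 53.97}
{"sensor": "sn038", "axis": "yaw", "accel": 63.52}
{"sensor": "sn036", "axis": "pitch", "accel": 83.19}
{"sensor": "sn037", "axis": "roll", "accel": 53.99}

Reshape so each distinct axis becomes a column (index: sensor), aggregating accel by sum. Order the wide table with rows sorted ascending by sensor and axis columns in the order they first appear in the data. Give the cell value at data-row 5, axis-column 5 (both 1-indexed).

With rows sorted ascending by sensor, row 5 is sensor=sn039. axis columns in first-appearance order: roll, pitch, x, yaw, z; column 5 is z.
Long rows with sensor=sn039, axis=z: 13.45 + 8.78 + 53.97 = 76.20.

76.20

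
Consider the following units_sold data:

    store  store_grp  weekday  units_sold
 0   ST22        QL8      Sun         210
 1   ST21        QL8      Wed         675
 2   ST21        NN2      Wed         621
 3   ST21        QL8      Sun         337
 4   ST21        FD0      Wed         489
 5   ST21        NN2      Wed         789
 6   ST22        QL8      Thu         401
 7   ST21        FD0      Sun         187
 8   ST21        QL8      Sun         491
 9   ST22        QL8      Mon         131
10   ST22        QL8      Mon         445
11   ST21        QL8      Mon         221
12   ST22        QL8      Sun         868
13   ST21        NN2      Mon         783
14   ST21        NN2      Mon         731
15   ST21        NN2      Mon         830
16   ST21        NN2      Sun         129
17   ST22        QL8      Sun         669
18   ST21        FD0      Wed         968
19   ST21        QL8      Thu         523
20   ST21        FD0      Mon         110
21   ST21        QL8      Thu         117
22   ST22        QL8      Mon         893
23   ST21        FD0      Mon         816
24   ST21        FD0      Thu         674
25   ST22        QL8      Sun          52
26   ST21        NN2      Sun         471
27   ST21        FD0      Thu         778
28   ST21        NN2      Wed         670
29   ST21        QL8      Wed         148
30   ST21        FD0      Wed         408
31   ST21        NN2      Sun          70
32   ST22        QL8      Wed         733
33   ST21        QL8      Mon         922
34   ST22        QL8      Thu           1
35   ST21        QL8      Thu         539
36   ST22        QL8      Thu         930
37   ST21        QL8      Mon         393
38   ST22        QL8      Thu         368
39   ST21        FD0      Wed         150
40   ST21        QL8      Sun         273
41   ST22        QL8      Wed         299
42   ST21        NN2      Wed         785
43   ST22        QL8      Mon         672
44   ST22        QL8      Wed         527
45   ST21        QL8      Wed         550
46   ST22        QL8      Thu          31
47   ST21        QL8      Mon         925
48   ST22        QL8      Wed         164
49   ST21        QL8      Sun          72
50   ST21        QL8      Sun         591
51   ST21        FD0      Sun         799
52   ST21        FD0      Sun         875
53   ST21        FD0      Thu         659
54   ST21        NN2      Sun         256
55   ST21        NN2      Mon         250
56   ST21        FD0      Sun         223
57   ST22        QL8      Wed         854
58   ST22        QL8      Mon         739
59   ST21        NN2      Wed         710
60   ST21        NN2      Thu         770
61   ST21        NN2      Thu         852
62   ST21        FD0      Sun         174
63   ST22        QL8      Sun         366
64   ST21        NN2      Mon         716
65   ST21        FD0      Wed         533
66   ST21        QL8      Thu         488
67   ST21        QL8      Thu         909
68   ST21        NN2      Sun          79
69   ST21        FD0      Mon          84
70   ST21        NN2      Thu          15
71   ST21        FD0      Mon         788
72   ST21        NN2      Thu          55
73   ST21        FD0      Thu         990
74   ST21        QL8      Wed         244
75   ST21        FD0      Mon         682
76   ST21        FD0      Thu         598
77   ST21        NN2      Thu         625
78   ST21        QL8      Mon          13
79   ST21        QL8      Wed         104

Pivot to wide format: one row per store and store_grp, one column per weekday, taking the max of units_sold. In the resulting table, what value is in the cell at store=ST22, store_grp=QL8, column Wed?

854

Rows with store=ST22, store_grp=QL8 and weekday=Wed: units_sold values are 733, 299, 527, 164, 854.
max(733, 299, 527, 164, 854) = 854.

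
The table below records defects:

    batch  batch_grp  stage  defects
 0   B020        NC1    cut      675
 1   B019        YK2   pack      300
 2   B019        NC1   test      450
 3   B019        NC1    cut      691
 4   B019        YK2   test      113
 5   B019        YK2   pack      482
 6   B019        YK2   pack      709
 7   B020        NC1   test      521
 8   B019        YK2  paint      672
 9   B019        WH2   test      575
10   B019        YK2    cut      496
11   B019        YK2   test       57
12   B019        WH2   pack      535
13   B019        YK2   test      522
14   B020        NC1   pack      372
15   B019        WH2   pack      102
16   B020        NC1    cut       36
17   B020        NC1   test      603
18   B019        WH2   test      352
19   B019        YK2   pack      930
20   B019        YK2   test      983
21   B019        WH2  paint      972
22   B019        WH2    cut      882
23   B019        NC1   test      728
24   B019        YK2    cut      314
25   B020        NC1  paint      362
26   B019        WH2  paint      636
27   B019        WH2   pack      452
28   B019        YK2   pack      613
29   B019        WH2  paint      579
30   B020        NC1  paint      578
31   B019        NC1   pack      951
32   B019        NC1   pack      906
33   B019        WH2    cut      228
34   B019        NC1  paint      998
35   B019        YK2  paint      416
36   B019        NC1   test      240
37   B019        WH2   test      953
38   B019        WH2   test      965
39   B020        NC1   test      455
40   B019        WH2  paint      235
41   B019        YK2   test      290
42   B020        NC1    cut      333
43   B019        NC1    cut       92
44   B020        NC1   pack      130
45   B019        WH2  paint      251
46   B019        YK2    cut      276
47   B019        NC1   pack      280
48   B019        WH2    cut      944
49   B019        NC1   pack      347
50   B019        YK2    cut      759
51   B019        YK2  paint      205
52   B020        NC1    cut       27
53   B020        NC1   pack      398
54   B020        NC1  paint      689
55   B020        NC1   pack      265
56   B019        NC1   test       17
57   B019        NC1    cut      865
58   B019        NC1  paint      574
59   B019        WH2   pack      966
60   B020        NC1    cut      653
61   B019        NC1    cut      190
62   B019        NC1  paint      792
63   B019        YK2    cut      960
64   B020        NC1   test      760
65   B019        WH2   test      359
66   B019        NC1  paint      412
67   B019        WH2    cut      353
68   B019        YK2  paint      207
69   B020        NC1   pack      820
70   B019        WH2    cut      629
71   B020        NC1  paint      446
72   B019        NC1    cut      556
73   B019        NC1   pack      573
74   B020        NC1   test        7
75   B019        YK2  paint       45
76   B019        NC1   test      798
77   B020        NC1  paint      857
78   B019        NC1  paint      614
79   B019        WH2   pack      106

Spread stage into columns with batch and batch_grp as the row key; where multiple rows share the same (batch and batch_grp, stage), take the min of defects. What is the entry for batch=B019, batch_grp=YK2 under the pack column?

Rows with batch=B019, batch_grp=YK2 and stage=pack: defects values are 300, 482, 709, 930, 613.
min(300, 482, 709, 930, 613) = 300.

300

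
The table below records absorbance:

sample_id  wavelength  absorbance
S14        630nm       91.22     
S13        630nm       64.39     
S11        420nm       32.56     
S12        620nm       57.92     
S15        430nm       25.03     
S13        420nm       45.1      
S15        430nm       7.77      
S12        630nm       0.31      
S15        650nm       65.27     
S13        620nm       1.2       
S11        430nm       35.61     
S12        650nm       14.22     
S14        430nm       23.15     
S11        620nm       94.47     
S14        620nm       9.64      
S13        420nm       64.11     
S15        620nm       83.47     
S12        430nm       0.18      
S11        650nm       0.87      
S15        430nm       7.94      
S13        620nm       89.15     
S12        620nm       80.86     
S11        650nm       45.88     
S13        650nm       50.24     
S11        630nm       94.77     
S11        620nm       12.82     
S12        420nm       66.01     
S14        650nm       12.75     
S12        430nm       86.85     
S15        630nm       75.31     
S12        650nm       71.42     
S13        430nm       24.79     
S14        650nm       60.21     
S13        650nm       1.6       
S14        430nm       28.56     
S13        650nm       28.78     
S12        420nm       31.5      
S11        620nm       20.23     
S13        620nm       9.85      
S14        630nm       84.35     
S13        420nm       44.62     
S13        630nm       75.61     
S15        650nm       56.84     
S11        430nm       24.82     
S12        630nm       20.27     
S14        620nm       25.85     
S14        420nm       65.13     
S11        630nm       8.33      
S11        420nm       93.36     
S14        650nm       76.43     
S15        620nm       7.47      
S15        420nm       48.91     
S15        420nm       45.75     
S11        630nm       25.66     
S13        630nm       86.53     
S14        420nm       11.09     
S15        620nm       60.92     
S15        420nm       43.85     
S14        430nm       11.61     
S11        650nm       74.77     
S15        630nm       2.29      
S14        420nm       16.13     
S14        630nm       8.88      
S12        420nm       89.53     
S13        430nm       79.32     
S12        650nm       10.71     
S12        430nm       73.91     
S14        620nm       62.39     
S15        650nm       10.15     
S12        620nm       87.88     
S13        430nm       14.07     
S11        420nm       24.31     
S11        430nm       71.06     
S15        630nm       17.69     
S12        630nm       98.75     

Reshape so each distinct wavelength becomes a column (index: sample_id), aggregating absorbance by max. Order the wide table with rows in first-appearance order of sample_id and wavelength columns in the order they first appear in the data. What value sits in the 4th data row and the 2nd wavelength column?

89.53

With rows in first-appearance order of sample_id, row 4 is sample_id=S12. wavelength columns in first-appearance order: 630nm, 420nm, 620nm, 430nm, 650nm; column 2 is 420nm.
Long rows with sample_id=S12, wavelength=420nm: max(66.01, 31.5, 89.53) = 89.53.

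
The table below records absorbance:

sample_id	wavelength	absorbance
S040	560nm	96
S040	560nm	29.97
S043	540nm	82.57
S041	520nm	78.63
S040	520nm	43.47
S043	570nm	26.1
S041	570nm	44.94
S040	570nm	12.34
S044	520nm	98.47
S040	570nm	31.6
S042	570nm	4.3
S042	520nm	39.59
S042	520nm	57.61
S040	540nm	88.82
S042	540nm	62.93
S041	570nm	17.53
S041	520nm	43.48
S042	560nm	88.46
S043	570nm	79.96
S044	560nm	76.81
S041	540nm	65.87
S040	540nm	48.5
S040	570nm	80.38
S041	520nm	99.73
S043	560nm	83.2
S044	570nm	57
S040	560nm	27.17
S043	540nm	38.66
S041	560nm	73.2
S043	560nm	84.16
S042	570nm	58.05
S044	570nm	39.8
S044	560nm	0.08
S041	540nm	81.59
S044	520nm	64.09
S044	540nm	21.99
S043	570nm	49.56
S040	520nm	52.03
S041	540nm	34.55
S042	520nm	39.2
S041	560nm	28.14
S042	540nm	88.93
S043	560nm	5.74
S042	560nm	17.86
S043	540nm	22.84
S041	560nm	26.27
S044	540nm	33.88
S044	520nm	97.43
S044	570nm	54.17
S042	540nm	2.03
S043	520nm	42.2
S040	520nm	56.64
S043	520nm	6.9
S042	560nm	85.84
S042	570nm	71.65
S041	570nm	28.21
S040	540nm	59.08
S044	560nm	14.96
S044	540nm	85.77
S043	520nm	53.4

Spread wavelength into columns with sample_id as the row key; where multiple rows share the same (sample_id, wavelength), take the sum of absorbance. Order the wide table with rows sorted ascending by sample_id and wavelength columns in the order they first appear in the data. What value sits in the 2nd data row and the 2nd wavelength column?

With rows sorted ascending by sample_id, row 2 is sample_id=S041. wavelength columns in first-appearance order: 560nm, 540nm, 520nm, 570nm; column 2 is 540nm.
Long rows with sample_id=S041, wavelength=540nm: 65.87 + 81.59 + 34.55 = 182.01.

182.01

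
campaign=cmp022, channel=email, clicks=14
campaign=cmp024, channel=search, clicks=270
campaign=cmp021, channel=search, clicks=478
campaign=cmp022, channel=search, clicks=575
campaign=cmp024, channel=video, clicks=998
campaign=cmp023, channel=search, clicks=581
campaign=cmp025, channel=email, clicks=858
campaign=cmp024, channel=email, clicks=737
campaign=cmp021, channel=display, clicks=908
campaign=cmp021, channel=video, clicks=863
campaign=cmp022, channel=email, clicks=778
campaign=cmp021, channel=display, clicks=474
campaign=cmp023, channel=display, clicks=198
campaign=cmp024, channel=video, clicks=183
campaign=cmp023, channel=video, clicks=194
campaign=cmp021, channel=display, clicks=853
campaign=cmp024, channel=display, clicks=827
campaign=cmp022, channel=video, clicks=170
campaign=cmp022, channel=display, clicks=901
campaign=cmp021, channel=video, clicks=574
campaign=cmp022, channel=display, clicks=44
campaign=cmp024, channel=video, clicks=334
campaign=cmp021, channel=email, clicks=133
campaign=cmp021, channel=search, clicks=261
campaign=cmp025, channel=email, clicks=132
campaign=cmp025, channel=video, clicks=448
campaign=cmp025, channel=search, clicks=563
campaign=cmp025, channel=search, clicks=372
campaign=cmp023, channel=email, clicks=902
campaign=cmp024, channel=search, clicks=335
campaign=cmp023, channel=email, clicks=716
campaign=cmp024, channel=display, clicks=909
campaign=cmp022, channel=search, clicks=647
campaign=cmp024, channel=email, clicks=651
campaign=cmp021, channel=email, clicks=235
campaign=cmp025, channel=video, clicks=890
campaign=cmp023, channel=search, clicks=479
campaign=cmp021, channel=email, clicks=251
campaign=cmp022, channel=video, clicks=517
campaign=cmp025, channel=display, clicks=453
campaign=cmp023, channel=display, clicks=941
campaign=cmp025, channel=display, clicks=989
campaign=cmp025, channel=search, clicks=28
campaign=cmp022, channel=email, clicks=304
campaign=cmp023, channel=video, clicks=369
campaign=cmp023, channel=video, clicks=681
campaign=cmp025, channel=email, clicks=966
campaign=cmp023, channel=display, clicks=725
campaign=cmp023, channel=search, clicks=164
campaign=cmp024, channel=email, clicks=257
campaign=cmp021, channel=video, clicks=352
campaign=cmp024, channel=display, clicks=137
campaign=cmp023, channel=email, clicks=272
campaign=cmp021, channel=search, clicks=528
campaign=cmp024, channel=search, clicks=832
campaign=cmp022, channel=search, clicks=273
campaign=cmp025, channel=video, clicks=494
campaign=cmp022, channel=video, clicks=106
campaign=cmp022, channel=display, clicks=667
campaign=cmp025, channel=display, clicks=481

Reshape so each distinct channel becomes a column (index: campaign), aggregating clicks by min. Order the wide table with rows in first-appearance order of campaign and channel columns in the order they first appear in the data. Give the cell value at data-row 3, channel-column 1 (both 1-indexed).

With rows in first-appearance order of campaign, row 3 is campaign=cmp021. channel columns in first-appearance order: email, search, video, display; column 1 is email.
Long rows with campaign=cmp021, channel=email: min(133, 235, 251) = 133.

133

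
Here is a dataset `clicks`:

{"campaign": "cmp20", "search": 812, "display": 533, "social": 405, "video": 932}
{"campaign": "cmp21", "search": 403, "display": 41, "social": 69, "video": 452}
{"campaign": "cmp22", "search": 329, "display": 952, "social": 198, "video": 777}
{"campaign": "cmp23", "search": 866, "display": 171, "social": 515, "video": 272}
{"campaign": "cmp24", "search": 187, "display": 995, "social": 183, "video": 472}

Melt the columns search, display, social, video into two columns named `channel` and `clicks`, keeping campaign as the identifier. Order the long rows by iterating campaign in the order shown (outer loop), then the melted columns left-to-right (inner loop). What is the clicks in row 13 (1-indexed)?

20 rows total (5 × 4). Row 13: index ⌊(13-1)/4⌋ = 3 into campaign → cmp23; (13-1) mod 4 = 0 into the melted columns → search.
So row 13 is (cmp23, search, 866); clicks = 866.

866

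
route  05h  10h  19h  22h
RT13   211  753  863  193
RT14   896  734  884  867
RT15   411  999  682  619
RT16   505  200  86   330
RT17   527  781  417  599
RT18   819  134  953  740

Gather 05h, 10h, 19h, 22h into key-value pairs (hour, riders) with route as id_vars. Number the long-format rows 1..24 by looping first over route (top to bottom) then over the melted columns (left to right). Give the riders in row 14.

200

24 rows total (6 × 4). Row 14: index ⌊(14-1)/4⌋ = 3 into route → RT16; (14-1) mod 4 = 1 into the melted columns → 10h.
So row 14 is (RT16, 10h, 200); riders = 200.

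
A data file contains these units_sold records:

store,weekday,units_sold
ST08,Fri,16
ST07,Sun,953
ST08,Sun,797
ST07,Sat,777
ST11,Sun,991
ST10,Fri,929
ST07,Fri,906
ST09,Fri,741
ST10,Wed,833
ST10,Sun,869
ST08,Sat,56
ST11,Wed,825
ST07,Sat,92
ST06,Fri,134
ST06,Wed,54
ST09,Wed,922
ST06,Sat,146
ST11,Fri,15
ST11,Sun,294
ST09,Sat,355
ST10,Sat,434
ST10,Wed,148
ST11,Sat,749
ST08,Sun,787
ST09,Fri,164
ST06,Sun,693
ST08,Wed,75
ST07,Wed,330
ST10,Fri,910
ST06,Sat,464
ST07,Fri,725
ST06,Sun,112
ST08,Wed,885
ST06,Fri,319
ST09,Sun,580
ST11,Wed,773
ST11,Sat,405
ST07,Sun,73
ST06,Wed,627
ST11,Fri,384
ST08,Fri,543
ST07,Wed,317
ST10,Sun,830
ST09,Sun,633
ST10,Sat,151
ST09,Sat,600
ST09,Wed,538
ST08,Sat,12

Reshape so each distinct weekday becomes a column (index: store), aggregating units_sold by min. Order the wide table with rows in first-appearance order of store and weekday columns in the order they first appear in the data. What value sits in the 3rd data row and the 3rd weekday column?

405

With rows in first-appearance order of store, row 3 is store=ST11. weekday columns in first-appearance order: Fri, Sun, Sat, Wed; column 3 is Sat.
Long rows with store=ST11, weekday=Sat: min(749, 405) = 405.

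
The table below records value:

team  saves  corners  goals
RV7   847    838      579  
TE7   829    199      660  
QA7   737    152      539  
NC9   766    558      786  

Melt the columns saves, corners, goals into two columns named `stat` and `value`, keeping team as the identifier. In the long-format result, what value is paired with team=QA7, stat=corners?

152

Unpivoting turns each (team, wide-column) pair into one long row.
The wide cell at row QA7, column corners holds 152, so the long row (QA7, corners) has value=152.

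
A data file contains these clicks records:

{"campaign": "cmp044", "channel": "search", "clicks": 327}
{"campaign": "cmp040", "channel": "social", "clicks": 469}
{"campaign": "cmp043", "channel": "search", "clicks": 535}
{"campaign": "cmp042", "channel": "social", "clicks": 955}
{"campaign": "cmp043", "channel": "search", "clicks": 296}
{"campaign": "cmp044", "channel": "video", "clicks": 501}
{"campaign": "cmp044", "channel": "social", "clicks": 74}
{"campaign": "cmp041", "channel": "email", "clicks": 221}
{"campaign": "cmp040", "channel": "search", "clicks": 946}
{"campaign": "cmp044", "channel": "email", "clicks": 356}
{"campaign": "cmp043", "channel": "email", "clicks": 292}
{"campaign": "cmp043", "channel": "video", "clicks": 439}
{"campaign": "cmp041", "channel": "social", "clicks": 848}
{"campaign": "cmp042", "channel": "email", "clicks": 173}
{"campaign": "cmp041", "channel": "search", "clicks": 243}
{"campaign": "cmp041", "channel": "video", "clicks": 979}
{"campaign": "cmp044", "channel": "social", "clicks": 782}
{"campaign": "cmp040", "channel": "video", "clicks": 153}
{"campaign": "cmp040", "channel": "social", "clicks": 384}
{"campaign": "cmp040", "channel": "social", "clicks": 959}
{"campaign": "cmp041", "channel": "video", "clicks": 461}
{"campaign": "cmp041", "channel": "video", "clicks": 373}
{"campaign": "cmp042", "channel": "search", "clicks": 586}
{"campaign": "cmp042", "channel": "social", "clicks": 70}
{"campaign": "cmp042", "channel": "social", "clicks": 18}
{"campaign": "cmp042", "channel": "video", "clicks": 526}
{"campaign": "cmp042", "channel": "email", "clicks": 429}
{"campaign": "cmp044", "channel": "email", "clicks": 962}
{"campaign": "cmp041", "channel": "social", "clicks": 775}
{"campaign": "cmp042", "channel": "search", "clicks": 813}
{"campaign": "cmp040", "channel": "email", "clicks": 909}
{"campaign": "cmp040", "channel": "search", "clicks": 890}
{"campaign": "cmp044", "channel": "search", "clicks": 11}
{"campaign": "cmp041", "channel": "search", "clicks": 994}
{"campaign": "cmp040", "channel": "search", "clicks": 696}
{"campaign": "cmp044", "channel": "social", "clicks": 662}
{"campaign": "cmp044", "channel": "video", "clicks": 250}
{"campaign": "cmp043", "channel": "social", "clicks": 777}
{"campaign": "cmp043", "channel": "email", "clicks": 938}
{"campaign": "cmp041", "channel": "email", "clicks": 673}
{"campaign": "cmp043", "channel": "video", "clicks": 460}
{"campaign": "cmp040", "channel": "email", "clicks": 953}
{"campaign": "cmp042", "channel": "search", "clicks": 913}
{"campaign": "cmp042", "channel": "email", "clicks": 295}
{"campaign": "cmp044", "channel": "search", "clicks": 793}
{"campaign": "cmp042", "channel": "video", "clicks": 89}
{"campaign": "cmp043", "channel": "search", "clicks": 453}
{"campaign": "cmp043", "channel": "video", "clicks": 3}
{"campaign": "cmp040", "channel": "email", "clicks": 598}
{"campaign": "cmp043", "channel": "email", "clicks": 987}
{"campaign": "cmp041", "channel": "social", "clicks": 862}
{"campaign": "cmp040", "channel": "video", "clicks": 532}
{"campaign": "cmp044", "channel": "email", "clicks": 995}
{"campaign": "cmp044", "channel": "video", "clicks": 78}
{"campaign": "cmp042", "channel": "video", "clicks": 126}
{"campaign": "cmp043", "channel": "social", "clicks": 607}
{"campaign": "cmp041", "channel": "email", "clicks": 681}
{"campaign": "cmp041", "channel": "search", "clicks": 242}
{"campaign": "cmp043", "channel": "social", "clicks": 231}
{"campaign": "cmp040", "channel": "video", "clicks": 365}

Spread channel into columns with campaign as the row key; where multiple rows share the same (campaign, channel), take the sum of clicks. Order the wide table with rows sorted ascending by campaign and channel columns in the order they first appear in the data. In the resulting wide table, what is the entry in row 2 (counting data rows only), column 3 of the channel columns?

With rows sorted ascending by campaign, row 2 is campaign=cmp041. channel columns in first-appearance order: search, social, video, email; column 3 is video.
Long rows with campaign=cmp041, channel=video: 979 + 461 + 373 = 1813.

1813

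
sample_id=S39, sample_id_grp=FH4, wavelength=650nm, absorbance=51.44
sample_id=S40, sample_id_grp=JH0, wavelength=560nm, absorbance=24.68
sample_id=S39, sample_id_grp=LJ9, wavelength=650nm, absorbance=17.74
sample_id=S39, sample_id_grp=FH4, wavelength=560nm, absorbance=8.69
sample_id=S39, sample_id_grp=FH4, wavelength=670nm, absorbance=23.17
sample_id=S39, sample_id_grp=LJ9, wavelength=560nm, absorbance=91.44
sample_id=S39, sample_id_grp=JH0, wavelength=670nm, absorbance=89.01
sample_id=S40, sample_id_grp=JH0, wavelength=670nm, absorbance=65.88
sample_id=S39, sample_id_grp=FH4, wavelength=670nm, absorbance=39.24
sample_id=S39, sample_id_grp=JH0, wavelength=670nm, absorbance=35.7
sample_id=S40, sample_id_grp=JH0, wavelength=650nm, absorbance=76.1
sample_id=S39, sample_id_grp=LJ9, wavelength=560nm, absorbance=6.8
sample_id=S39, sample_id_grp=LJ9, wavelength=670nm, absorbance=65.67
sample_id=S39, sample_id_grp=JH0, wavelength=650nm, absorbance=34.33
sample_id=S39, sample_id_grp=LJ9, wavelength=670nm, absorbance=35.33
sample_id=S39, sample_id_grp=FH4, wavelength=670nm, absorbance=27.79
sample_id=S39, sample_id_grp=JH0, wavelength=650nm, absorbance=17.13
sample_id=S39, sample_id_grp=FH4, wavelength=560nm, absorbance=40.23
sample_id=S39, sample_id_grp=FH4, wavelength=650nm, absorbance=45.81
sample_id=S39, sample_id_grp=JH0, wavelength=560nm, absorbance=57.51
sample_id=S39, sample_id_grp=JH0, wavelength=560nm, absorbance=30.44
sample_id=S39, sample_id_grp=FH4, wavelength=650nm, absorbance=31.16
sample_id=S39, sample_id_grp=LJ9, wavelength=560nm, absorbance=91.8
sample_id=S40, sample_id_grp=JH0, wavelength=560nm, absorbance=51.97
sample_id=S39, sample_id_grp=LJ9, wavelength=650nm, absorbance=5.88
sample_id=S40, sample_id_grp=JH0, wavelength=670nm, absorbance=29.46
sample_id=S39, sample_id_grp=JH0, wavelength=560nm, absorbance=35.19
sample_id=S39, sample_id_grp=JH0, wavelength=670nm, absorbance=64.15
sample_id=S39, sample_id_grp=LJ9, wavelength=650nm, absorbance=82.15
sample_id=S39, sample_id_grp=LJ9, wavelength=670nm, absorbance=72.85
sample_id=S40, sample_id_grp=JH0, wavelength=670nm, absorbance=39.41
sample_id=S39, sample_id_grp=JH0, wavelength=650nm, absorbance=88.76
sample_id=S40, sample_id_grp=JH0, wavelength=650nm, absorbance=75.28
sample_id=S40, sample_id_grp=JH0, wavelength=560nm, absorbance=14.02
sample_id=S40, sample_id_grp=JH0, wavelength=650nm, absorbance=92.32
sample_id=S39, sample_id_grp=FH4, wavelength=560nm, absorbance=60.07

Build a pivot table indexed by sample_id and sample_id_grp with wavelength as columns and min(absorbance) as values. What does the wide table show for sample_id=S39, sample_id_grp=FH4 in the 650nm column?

Rows with sample_id=S39, sample_id_grp=FH4 and wavelength=650nm: absorbance values are 51.44, 45.81, 31.16.
min(51.44, 45.81, 31.16) = 31.16.

31.16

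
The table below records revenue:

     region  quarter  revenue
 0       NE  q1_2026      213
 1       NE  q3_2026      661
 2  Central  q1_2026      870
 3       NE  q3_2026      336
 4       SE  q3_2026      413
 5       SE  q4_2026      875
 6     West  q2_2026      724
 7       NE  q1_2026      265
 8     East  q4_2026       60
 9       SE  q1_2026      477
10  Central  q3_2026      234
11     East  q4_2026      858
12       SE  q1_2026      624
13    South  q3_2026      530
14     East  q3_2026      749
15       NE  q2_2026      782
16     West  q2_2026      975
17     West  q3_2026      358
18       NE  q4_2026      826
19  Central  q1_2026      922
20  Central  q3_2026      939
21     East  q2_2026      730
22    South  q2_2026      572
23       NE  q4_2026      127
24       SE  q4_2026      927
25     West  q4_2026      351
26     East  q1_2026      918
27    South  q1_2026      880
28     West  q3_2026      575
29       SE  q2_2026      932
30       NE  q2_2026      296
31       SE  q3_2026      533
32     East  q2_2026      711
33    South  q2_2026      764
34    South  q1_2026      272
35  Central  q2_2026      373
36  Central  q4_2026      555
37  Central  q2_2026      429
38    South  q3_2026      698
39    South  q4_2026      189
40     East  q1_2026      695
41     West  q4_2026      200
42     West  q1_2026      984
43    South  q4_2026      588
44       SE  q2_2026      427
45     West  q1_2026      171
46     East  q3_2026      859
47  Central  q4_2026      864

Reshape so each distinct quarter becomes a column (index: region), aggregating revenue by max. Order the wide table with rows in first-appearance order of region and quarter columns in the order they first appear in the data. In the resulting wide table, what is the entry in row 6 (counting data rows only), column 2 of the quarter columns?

With rows in first-appearance order of region, row 6 is region=South. quarter columns in first-appearance order: q1_2026, q3_2026, q4_2026, q2_2026; column 2 is q3_2026.
Long rows with region=South, quarter=q3_2026: max(530, 698) = 698.

698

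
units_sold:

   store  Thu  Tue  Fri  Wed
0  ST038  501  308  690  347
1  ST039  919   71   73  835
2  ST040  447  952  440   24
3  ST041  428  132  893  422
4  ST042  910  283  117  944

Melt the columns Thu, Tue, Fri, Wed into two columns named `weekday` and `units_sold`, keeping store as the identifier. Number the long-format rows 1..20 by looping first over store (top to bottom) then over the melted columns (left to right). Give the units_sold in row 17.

910

20 rows total (5 × 4). Row 17: index ⌊(17-1)/4⌋ = 4 into store → ST042; (17-1) mod 4 = 0 into the melted columns → Thu.
So row 17 is (ST042, Thu, 910); units_sold = 910.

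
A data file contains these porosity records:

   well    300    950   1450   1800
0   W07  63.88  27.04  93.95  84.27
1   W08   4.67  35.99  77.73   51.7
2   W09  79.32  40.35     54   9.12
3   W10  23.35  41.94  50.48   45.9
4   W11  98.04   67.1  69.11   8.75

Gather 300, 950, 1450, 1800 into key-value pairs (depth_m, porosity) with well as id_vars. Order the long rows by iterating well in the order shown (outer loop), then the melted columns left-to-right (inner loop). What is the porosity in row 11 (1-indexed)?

20 rows total (5 × 4). Row 11: index ⌊(11-1)/4⌋ = 2 into well → W09; (11-1) mod 4 = 2 into the melted columns → 1450.
So row 11 is (W09, 1450, 54); porosity = 54.

54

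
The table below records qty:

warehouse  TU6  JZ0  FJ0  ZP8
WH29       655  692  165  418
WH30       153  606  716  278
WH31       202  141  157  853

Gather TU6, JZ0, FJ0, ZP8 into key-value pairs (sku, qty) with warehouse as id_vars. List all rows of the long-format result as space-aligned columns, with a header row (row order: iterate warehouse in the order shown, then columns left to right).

warehouse  sku  qty
WH29       TU6  655
WH29       JZ0  692
WH29       FJ0  165
WH29       ZP8  418
WH30       TU6  153
WH30       JZ0  606
WH30       FJ0  716
WH30       ZP8  278
WH31       TU6  202
WH31       JZ0  141
WH31       FJ0  157
WH31       ZP8  853

Each (warehouse, column) pair becomes one row: 3 × 4 = 12 rows.
For example, (WH29, TU6) → qty=655.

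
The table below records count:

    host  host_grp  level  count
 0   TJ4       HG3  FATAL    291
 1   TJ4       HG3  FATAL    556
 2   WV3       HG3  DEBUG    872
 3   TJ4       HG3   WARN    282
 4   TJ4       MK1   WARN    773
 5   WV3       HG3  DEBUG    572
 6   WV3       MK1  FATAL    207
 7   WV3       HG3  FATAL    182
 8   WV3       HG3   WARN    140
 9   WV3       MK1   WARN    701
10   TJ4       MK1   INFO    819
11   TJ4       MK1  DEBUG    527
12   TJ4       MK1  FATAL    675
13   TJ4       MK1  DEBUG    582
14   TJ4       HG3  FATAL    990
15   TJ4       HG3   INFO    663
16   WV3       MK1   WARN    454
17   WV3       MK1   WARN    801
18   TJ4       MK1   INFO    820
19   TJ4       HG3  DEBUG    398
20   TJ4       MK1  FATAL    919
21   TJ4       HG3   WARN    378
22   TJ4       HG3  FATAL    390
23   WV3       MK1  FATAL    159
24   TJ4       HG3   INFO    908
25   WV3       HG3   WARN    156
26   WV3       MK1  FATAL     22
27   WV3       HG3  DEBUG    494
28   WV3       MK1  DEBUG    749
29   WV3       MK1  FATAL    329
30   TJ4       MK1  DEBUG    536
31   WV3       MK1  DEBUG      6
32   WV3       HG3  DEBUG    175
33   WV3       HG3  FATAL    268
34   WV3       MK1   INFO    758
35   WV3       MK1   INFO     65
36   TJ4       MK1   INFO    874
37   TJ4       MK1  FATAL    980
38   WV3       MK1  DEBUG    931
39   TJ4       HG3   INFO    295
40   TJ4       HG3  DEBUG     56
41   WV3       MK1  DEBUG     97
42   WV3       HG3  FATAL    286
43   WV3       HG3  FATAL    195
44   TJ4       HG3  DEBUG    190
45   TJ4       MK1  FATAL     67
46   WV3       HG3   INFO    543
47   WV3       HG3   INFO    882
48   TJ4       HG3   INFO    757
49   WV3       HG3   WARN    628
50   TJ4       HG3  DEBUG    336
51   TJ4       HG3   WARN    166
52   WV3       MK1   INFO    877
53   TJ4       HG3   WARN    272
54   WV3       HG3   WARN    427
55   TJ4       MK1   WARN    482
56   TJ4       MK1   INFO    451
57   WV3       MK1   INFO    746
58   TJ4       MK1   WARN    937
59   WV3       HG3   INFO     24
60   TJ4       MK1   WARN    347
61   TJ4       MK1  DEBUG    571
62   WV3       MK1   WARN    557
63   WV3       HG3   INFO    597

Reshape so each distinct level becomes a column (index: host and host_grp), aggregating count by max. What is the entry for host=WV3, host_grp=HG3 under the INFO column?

Rows with host=WV3, host_grp=HG3 and level=INFO: count values are 543, 882, 24, 597.
max(543, 882, 24, 597) = 882.

882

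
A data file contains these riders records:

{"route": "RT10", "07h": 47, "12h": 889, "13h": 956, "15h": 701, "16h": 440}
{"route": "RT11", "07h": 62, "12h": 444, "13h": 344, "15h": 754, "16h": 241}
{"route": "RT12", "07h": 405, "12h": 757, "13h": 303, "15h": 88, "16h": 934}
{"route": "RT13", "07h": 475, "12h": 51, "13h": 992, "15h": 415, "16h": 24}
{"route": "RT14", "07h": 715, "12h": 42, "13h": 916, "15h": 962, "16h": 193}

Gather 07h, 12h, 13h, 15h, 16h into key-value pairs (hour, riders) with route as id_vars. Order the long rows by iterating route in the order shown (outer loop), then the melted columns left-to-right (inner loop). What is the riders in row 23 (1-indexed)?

916

25 rows total (5 × 5). Row 23: index ⌊(23-1)/5⌋ = 4 into route → RT14; (23-1) mod 5 = 2 into the melted columns → 13h.
So row 23 is (RT14, 13h, 916); riders = 916.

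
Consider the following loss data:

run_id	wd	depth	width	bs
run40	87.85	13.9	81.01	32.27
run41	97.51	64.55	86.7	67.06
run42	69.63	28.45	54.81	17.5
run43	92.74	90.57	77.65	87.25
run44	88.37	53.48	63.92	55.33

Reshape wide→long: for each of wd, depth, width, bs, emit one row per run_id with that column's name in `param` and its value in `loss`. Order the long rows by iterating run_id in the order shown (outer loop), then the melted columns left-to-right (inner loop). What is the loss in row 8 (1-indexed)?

67.06

20 rows total (5 × 4). Row 8: index ⌊(8-1)/4⌋ = 1 into run_id → run41; (8-1) mod 4 = 3 into the melted columns → bs.
So row 8 is (run41, bs, 67.06); loss = 67.06.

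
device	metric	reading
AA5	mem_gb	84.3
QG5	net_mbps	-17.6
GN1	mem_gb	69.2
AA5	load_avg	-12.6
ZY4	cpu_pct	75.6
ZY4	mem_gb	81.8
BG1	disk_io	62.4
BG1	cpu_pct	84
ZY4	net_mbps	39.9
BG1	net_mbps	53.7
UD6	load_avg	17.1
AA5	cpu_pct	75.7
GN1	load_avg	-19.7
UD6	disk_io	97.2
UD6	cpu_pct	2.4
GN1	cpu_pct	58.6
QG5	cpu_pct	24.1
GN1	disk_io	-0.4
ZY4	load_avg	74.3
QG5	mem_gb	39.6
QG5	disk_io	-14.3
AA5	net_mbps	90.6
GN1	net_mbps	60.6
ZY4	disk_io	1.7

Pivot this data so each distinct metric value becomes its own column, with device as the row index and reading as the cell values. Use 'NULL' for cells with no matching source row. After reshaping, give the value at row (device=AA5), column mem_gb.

84.3

The long row with device=AA5, metric=mem_gb has reading=84.3.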